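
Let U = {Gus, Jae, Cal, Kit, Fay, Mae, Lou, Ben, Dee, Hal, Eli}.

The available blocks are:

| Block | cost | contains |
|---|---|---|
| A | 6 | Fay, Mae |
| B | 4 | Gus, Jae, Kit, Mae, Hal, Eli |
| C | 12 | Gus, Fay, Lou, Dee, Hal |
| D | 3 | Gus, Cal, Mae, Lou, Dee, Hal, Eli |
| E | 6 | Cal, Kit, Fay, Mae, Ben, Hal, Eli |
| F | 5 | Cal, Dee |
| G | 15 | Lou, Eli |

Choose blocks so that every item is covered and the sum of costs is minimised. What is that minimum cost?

B, D, E together cover every item (B ∪ D ∪ E = {Gus, Jae, Cal, Kit, Fay, Mae, Lou, Ben, Dee, Hal, Eli}); total cost 4 + 3 + 6 = 13.
No covering selection has total cost below 13.

13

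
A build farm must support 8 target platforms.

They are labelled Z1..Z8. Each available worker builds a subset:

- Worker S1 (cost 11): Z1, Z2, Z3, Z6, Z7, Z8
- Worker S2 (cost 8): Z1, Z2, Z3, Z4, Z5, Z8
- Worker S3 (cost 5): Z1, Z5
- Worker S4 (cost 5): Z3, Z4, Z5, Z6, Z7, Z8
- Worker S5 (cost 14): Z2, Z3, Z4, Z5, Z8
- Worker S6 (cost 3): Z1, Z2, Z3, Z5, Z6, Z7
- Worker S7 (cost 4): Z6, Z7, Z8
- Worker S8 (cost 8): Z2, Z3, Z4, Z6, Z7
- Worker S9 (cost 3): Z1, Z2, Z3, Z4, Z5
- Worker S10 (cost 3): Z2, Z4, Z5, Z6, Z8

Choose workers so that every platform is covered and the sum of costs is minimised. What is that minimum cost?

6

S6, S10 together cover every platform (S6 ∪ S10 = {Z1, Z2, Z3, Z4, Z5, Z6, Z7, Z8}); total cost 3 + 3 = 6.
No covering selection has total cost below 6.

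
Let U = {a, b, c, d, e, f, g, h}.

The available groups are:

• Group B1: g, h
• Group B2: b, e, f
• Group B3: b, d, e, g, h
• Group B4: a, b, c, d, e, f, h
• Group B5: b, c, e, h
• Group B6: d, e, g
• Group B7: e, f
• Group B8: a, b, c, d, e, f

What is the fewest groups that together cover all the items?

2

B1 and B8 cover everything between them: the union {a, b, c, d, e, f, g, h} is all of U.
No single group has all 8 items (the largest, B4, has 7), so 2 is optimal.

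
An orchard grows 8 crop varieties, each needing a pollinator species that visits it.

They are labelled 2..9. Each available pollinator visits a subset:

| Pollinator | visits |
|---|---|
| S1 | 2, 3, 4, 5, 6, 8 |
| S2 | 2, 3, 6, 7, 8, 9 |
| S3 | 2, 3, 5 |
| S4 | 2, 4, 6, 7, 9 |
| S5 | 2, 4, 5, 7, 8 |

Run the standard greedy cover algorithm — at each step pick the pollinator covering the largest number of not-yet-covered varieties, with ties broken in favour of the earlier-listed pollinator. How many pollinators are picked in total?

Greedy: pick S1 (covers 6 new) → pick S2 (covers 2 new). Total picks: 2.

2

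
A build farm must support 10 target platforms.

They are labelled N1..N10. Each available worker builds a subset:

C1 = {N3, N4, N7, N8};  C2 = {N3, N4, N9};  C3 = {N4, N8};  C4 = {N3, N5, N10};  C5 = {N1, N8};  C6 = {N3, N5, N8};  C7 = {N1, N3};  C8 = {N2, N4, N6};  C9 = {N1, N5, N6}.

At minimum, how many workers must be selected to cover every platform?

5

Take {C1, C2, C4, C7, C8}. Their union is {N1, N2, N3, N4, N5, N6, N7, N8, N9, N10}, which is all 10 platforms.
No 4 of the 9 workers cover everything (all 126 combinations miss at least one platform), so 5 is optimal.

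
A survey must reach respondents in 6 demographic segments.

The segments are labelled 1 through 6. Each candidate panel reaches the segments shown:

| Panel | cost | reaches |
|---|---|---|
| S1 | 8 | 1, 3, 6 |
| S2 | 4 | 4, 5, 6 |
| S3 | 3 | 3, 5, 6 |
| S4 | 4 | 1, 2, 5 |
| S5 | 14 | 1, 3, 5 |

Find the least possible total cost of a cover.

S2, S3, S4 together cover every segment (S2 ∪ S3 ∪ S4 = {1, 2, 3, 4, 5, 6}); total cost 4 + 3 + 4 = 11.
No covering selection has total cost below 11.

11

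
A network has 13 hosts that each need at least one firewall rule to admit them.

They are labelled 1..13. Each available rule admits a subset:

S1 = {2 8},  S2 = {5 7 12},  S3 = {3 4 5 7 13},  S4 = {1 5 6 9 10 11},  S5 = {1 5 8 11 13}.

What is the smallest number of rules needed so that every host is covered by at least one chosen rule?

Take {S1, S2, S3, S4}. Their union is {1, 2, 3, 4, 5, 6, 7, 8, 9, 10, 11, 12, 13}, which is all 13 hosts.
No 3 of the 5 rules cover everything (all 10 combinations miss at least one host), so 4 is optimal.

4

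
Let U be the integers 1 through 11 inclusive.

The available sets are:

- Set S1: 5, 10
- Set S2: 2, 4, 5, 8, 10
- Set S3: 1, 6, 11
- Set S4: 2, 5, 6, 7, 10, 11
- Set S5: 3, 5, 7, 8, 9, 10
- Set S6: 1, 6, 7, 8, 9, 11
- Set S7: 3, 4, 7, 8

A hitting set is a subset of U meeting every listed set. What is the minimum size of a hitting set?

3

Take H = {1, 5, 7}. Each listed set contains at least one of these, so H is a hitting set of size 3.
The sets S1, S3, S7 are pairwise disjoint, so any hitting set needs a separate point for each — at least 3. Hence 3 is optimal.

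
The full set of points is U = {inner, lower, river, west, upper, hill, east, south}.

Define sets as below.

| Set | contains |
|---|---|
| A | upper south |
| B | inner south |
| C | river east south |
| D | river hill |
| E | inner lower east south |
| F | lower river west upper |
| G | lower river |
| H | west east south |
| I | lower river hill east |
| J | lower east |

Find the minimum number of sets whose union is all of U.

3

B, F, and I cover everything between them: the union {inner, lower, river, west, upper, hill, east, south} is all of U.
No 2 of the 10 sets cover everything (all 45 combinations miss at least one point), so 3 is optimal.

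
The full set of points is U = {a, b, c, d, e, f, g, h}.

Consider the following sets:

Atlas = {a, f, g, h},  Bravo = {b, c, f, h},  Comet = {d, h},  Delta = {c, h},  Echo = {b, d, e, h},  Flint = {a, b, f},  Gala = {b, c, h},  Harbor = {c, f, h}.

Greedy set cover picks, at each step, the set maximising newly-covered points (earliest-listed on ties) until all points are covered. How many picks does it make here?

3

Greedy: pick Atlas (covers 4 new) → pick Echo (covers 3 new) → pick Bravo (covers 1 new). Total picks: 3.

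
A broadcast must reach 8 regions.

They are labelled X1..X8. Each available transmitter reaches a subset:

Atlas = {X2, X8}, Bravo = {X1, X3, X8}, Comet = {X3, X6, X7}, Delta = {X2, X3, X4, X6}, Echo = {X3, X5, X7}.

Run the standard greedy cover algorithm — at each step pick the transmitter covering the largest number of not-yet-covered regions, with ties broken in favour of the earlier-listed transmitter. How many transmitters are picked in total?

3

Greedy: pick Delta (covers 4 new) → pick Bravo (covers 2 new) → pick Echo (covers 2 new). Total picks: 3.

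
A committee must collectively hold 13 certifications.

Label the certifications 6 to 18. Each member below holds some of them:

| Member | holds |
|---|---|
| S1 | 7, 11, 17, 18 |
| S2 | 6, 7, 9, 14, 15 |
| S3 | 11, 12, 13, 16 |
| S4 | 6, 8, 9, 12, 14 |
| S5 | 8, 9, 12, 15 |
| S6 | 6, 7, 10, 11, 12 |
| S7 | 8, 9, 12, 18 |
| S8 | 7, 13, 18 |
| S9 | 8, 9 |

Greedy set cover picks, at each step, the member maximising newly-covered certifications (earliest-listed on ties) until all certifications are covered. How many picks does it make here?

Greedy: pick S2 (covers 5 new) → pick S3 (covers 4 new) → pick S1 (covers 2 new) → pick S4 (covers 1 new) → pick S6 (covers 1 new). Total picks: 5.

5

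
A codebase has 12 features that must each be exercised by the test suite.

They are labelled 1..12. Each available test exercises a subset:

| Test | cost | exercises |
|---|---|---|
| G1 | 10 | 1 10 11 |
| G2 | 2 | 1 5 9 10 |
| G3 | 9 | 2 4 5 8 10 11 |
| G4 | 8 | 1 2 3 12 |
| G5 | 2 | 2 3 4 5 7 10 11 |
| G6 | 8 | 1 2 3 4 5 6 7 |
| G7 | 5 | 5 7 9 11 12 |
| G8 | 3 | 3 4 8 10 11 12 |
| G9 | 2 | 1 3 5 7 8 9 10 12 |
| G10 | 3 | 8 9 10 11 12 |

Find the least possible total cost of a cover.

G6, G10 together cover every feature (G6 ∪ G10 = {1, 2, 3, 4, 5, 6, 7, 8, 9, 10, 11, 12}); total cost 8 + 3 = 11.
The greedy pick G9, G5, G6 costs 12; no covering selection beats 11.

11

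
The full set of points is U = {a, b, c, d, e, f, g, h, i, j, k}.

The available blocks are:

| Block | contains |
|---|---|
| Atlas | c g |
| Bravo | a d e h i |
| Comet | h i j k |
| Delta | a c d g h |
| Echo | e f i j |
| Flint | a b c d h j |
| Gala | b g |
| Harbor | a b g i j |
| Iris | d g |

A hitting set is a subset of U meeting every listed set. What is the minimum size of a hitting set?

3

T = {g, h, i} meets every block (each contains at least one member of T), and |T| = 3.
No choice of 2 points meets every block, so 3 is the minimum.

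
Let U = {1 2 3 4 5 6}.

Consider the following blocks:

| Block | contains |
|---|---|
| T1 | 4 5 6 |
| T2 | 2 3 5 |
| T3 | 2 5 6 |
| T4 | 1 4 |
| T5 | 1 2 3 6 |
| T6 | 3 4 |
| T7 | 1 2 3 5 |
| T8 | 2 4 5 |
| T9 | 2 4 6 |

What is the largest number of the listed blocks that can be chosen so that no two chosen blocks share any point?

2

T2, T4 are pairwise disjoint (T2={2,3,5}; T4={1,4}).
Every remaining block overlaps one of these, and no 3 of the listed blocks are pairwise disjoint, so 2 is the maximum.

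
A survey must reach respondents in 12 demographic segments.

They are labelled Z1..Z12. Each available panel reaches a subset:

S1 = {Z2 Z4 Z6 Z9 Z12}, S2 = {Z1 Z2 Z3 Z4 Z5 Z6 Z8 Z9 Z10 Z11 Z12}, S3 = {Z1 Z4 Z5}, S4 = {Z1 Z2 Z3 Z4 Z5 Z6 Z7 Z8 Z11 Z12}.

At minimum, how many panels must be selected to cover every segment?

Take {S2, S4}. Their union is {Z1, Z2, Z3, Z4, Z5, Z6, Z7, Z8, Z9, Z10, Z11, Z12}, which is all 12 segments.
No single panel has all 12 segments (the largest, S2, has 11), so 2 is optimal.

2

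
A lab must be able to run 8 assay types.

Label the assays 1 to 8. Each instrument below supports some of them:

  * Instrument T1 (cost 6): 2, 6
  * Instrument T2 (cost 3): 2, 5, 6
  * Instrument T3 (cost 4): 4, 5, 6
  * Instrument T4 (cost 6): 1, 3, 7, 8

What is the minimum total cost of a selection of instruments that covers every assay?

13

T2, T3, T4 together cover every assay (T2 ∪ T3 ∪ T4 = {1, 2, 3, 4, 5, 6, 7, 8}); total cost 3 + 4 + 6 = 13.
No covering selection has total cost below 13.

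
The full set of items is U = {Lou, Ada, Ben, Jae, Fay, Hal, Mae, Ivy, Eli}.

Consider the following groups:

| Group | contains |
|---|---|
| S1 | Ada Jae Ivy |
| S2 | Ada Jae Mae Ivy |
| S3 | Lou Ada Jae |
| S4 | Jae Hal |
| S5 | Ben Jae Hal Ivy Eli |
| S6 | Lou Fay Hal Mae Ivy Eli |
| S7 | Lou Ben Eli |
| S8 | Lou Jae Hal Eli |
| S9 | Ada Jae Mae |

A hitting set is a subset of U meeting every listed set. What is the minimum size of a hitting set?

2

H = {Jae, Eli} meets every group (each contains at least one member of H), and |H| = 2.
The groups S1, S7 are pairwise disjoint, so any hitting set needs a separate item for each — at least 2. Hence 2 is optimal.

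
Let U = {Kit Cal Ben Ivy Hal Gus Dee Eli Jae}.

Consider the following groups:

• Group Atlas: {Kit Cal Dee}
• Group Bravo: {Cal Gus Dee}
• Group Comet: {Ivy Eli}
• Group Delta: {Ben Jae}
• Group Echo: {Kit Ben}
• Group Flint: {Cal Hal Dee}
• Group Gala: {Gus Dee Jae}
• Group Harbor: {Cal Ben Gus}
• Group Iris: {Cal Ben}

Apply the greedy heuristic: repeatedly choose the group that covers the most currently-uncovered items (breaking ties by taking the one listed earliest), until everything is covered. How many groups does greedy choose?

Greedy: pick Atlas (covers 3 new) → pick Comet (covers 2 new) → pick Delta (covers 2 new) → pick Bravo (covers 1 new) → pick Flint (covers 1 new). Total picks: 5.
(The true minimum cover uses only 4 groups, so greedy is not optimal here.)

5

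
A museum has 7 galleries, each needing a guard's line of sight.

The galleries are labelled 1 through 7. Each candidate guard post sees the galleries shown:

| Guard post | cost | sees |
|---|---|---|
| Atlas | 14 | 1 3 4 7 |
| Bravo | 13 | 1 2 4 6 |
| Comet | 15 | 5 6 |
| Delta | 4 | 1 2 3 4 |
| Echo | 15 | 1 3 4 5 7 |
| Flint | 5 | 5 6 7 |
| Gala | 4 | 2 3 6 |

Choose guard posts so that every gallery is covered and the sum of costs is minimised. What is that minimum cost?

Delta, Flint together cover every gallery (Delta ∪ Flint = {1, 2, 3, 4, 5, 6, 7}); total cost 4 + 5 = 9.
No covering selection has total cost below 9.

9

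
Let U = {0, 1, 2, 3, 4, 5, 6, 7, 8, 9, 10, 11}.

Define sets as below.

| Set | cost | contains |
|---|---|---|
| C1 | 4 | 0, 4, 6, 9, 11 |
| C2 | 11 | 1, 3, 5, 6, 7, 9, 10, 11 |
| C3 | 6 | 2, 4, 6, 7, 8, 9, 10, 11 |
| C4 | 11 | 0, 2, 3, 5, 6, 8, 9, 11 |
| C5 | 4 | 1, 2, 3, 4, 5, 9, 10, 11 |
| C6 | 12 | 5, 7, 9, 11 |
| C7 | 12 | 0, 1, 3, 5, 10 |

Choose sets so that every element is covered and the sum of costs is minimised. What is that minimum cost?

C1, C3, C5 together cover every element (C1 ∪ C3 ∪ C5 = {0, 1, 2, 3, 4, 5, 6, 7, 8, 9, 10, 11}); total cost 4 + 6 + 4 = 14.
No covering selection has total cost below 14.

14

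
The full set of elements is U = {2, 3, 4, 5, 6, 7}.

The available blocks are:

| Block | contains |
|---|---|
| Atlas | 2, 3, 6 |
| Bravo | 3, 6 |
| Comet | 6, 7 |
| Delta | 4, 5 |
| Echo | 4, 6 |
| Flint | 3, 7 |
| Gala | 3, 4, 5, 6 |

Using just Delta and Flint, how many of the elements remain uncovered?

Union of Delta, Flint = {3, 4, 5, 7}.
Not covered: 2, 6 — 2 elements.

2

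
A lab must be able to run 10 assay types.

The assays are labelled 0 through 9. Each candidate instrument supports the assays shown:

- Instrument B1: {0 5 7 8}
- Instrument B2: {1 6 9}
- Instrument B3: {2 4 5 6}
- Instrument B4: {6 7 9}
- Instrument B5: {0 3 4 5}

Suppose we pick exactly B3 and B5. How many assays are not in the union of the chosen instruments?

Union of B3, B5 = {0, 2, 3, 4, 5, 6}.
Not covered: 1, 7, 8, 9 — 4 assays.

4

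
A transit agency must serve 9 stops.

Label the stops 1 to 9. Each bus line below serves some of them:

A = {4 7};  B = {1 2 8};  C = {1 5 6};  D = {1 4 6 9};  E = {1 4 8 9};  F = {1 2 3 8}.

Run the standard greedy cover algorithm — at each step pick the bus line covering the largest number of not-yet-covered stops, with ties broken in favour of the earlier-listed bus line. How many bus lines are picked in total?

Greedy: pick D (covers 4 new) → pick F (covers 3 new) → pick A (covers 1 new) → pick C (covers 1 new). Total picks: 4.

4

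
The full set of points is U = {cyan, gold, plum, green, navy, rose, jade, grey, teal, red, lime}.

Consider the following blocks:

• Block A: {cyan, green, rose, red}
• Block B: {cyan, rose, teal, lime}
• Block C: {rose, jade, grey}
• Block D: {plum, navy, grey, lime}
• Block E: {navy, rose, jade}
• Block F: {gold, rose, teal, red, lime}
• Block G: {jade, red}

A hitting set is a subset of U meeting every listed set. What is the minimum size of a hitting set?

The 3 points {navy, rose, red} hit every block.
No choice of 2 points meets every block, so 3 is the minimum.

3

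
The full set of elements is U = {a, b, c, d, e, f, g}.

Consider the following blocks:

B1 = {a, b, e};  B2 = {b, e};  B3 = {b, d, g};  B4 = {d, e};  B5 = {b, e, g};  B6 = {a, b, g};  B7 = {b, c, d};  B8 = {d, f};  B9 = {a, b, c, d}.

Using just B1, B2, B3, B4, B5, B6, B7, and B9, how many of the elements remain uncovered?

1

Union of B1, B2, B3, B4, B5, B6, B7, B9 = {a, b, c, d, e, g}.
Not covered: f — 1 element.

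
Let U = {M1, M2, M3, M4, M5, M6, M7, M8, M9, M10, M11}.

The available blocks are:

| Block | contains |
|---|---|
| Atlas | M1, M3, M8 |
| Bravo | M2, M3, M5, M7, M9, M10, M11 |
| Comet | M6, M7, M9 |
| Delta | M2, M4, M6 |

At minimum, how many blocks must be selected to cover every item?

Atlas and Bravo and Delta together: Atlas ∪ Bravo ∪ Delta = {M1, M2, M3, M4, M5, M6, M7, M8, M9, M10, M11} — every item is covered.
Only Atlas contains M1, so Atlas is forced; the remaining 8 items need at least 2 more blocks (each remaining block adds at most 6) — so at least 3 blocks are needed, and 3 is optimal.

3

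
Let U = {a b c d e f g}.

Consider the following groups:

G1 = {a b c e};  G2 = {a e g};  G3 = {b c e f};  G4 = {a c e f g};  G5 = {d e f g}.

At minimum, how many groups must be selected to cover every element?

G1 and G5 together: G1 ∪ G5 = {a, b, c, d, e, f, g} — every element is covered.
No single group has all 7 elements (the largest, G4, has 5), so 2 is optimal.

2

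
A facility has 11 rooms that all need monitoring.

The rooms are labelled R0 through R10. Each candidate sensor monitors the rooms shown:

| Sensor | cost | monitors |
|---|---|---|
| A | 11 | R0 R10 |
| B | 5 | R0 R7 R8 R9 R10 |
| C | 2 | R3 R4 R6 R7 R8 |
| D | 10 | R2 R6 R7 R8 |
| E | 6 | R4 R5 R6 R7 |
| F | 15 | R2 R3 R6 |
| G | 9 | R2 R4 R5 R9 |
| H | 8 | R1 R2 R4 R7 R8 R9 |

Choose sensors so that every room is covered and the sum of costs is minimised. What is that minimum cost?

B, C, E, H together cover every room (B ∪ C ∪ E ∪ H = {R0, R1, R2, R3, R4, R5, R6, R7, R8, R9, R10}); total cost 5 + 2 + 6 + 8 = 21.
No covering selection has total cost below 21.

21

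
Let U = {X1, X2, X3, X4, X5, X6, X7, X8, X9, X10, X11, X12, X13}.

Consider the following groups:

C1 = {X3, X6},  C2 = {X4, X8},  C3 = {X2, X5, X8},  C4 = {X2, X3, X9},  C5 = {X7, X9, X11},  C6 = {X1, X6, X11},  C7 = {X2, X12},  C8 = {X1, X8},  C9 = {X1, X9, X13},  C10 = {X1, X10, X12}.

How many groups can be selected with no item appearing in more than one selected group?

4

C1, C2, C5, C10 are pairwise disjoint (C1={X3,X6}; C2={X4,X8}; C5={X7,X9,X11}; C10={X1,X10,X12}).
Every remaining group overlaps one of these, and no 5 of the listed groups are pairwise disjoint, so 4 is the maximum.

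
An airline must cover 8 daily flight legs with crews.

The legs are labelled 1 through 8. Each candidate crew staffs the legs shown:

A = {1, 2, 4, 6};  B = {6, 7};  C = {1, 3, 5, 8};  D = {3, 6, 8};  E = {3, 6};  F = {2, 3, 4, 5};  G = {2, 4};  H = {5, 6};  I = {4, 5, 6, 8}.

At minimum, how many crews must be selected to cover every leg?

3

Take {A, B, C}. Their union is {1, 2, 3, 4, 5, 6, 7, 8}, which is all 8 legs.
Only B contains 7, so B is forced; the remaining 6 legs need at least 2 more crews (each remaining crew adds at most 4) — so at least 3 crews are needed, and 3 is optimal.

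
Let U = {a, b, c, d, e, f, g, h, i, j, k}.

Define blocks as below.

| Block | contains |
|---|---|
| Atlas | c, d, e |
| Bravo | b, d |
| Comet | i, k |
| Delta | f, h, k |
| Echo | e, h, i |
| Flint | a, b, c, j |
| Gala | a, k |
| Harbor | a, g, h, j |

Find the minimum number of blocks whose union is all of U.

Take {Bravo, Delta, Echo, Flint, Harbor}. Their union is {a, b, c, d, e, f, g, h, i, j, k}, which is all 11 items.
No 4 of the 8 blocks cover everything (all 70 combinations miss at least one item), so 5 is optimal.

5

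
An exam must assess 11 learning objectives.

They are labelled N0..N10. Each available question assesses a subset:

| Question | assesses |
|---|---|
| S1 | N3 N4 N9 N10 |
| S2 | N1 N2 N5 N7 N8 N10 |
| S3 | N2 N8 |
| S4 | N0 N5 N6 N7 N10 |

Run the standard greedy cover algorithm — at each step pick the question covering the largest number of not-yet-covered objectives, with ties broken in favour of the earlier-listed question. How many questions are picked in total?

Greedy: pick S2 (covers 6 new) → pick S1 (covers 3 new) → pick S4 (covers 2 new). Total picks: 3.

3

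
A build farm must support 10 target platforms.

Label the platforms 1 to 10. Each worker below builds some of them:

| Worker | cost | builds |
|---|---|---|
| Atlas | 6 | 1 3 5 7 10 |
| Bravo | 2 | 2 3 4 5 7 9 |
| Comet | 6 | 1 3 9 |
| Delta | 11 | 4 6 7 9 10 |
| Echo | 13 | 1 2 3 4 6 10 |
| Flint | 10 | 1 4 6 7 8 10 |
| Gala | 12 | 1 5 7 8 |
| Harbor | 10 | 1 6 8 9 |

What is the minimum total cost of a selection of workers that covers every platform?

Bravo, Flint together cover every platform (Bravo ∪ Flint = {1, 2, 3, 4, 5, 6, 7, 8, 9, 10}); total cost 2 + 10 = 12.
No covering selection has total cost below 12.

12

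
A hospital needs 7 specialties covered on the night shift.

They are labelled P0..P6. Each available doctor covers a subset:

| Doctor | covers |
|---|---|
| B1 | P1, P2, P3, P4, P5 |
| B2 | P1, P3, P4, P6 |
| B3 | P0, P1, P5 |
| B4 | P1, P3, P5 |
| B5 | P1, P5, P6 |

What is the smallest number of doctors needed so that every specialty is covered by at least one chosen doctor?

3

Take {B1, B2, B3}. Their union is {P0, P1, P2, P3, P4, P5, P6}, which is all 7 specialties.
Only B3 contains P0, so B3 is forced; the remaining 4 specialties need at least 2 more doctors (each remaining doctor adds at most 3) — so at least 3 doctors are needed, and 3 is optimal.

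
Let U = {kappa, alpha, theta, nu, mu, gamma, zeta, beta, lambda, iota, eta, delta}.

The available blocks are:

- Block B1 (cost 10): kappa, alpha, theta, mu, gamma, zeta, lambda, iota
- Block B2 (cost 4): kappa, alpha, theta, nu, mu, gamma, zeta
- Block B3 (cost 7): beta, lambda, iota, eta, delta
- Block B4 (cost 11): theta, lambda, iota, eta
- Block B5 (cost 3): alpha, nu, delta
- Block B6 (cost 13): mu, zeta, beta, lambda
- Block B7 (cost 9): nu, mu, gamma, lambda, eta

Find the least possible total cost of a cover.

11

B2, B3 together cover every element (B2 ∪ B3 = {kappa, alpha, theta, nu, mu, gamma, zeta, beta, lambda, iota, eta, delta}); total cost 4 + 7 = 11.
No covering selection has total cost below 11.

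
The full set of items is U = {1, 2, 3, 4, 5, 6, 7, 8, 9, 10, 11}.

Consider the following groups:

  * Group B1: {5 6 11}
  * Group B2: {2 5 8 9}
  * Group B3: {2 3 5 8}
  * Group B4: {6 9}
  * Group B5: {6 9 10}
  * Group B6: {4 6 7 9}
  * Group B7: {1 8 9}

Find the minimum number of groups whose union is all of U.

5

B1 and B3 and B5 and B6 and B7 together: B1 ∪ B3 ∪ B5 ∪ B6 ∪ B7 = {1, 2, 3, 4, 5, 6, 7, 8, 9, 10, 11} — every item is covered.
No 4 of the 7 groups cover everything (all 35 combinations miss at least one item), so 5 is optimal.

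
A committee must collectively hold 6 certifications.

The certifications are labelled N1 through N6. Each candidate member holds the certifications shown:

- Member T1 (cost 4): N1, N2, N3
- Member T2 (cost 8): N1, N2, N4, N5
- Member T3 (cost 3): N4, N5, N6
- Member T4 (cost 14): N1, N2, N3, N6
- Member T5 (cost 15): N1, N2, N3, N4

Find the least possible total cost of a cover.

T1, T3 together cover every certification (T1 ∪ T3 = {N1, N2, N3, N4, N5, N6}); total cost 4 + 3 = 7.
No covering selection has total cost below 7.

7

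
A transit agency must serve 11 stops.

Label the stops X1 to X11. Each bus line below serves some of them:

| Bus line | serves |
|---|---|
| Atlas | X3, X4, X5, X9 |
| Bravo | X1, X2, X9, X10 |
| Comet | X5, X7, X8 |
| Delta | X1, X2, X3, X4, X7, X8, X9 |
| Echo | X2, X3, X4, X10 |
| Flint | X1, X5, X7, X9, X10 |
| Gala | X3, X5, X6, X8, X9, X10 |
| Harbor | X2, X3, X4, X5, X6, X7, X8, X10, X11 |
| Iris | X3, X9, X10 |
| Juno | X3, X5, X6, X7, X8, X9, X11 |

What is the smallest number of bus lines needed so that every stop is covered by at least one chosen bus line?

Bravo and Harbor together: Bravo ∪ Harbor = {X1, X2, X3, X4, X5, X6, X7, X8, X9, X10, X11} — every stop is covered.
No single bus line has all 11 stops (the largest, Harbor, has 9), so 2 is optimal.

2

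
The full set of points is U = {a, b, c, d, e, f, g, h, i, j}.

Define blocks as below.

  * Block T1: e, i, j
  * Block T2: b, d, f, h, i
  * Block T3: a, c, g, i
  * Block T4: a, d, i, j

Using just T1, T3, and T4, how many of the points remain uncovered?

3

Union of T1, T3, T4 = {a, c, d, e, g, i, j}.
Not covered: b, f, h — 3 points.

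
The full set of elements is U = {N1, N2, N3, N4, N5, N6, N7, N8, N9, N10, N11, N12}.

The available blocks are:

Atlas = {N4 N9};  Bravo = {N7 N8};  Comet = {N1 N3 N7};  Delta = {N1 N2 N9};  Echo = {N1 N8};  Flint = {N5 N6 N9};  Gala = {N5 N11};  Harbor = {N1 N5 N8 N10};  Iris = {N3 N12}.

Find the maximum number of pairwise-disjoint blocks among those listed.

Atlas, Bravo, Gala, Iris are pairwise disjoint (Atlas={N4,N9}; Bravo={N7,N8}; Gala={N5,N11}; Iris={N3,N12}).
Every remaining block overlaps one of these, and no 5 of the listed blocks are pairwise disjoint, so 4 is the maximum.

4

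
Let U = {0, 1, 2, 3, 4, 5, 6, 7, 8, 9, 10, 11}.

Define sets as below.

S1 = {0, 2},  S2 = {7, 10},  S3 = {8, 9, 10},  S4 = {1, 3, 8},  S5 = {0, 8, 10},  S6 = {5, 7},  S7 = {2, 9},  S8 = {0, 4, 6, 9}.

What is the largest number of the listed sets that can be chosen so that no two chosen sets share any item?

S1, S2, S4 are pairwise disjoint (S1={0,2}; S2={7,10}; S4={1,3,8}).
Every remaining set overlaps one of these, and no 4 of the listed sets are pairwise disjoint, so 3 is the maximum.

3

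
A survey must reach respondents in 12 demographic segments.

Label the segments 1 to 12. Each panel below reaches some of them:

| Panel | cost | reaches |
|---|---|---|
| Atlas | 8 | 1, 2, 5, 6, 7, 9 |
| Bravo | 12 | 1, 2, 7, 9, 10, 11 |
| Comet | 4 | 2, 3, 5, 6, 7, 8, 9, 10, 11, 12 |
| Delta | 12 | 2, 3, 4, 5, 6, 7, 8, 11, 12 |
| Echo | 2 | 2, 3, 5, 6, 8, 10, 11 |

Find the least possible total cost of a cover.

22

Atlas, Delta, Echo together cover every segment (Atlas ∪ Delta ∪ Echo = {1, 2, 3, 4, 5, 6, 7, 8, 9, 10, 11, 12}); total cost 8 + 12 + 2 = 22.
The greedy pick Echo, Comet, Atlas, Delta costs 26; no covering selection beats 22.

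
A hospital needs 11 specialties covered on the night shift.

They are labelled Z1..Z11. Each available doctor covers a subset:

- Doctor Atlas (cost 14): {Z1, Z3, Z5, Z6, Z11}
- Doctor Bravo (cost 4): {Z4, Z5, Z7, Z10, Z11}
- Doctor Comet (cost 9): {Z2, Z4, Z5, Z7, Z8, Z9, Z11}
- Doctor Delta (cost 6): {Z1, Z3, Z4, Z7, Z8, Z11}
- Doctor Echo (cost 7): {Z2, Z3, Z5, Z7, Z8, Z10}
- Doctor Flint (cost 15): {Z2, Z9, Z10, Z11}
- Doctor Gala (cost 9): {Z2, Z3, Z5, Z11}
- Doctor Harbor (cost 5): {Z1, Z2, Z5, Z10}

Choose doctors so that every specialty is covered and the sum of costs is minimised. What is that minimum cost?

Atlas, Bravo, Comet together cover every specialty (Atlas ∪ Bravo ∪ Comet = {Z1, Z2, Z3, Z4, Z5, Z6, Z7, Z8, Z9, Z10, Z11}); total cost 14 + 4 + 9 = 27.
The greedy pick Bravo, Delta, Comet, Atlas costs 33; no covering selection beats 27.

27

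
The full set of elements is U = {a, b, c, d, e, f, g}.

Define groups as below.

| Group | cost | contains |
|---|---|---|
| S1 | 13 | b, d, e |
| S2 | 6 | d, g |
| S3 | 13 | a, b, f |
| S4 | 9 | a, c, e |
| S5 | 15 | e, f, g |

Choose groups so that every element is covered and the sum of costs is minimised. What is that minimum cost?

S2, S3, S4 together cover every element (S2 ∪ S3 ∪ S4 = {a, b, c, d, e, f, g}); total cost 6 + 13 + 9 = 28.
No covering selection has total cost below 28.

28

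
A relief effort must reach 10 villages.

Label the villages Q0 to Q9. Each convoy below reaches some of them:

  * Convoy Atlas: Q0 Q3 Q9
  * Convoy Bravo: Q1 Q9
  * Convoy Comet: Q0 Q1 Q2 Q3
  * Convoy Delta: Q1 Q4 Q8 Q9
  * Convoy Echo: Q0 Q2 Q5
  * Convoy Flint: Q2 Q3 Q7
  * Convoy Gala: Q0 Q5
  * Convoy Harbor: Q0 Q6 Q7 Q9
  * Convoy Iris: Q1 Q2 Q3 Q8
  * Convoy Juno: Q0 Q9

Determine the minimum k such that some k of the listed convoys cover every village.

Comet and Delta and Gala and Harbor together: Comet ∪ Delta ∪ Gala ∪ Harbor = {Q0, Q1, Q2, Q3, Q4, Q5, Q6, Q7, Q8, Q9} — every village is covered.
No 3 of the 10 convoys cover everything (all 120 combinations miss at least one village), so 4 is optimal.

4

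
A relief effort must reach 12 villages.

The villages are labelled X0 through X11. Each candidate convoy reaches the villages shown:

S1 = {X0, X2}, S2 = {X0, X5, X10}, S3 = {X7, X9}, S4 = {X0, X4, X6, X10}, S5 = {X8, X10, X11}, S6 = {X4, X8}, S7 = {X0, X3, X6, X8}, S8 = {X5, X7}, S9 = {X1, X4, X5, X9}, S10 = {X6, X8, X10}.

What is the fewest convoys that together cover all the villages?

5

S1 and S3 and S5 and S7 and S9 together: S1 ∪ S3 ∪ S5 ∪ S7 ∪ S9 = {X0, X1, X2, X3, X4, X5, X6, X7, X8, X9, X10, X11} — every village is covered.
No 4 of the 10 convoys cover everything (all 210 combinations miss at least one village), so 5 is optimal.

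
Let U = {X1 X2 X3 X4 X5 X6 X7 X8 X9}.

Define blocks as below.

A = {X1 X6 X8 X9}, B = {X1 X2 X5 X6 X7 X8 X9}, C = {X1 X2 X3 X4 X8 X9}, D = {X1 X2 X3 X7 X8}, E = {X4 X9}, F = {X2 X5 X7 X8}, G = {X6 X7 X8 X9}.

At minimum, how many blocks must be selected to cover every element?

Take {B, C}. Their union is {X1, X2, X3, X4, X5, X6, X7, X8, X9}, which is all 9 elements.
No single block has all 9 elements (the largest, B, has 7), so 2 is optimal.

2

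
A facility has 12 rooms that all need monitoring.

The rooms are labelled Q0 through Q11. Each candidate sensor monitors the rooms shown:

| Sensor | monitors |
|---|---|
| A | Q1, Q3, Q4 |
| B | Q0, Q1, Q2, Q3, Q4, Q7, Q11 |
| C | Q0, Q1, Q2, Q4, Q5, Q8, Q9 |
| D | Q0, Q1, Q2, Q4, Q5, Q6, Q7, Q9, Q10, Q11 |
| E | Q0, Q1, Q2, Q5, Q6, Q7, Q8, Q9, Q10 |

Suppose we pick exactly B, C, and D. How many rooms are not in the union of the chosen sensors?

Union of B, C, D = {Q0, Q1, Q2, Q3, Q4, Q5, Q6, Q7, Q8, Q9, Q10, Q11} — that's every room, so 0 are uncovered.

0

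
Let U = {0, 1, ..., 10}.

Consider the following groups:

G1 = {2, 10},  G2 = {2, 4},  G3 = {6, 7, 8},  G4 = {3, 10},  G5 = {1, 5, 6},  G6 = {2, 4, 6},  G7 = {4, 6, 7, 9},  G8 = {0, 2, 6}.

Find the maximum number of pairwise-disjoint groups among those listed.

3

G2, G4, G5 are pairwise disjoint (G2={2,4}; G4={3,10}; G5={1,5,6}).
Every remaining group overlaps one of these, and no 4 of the listed groups are pairwise disjoint, so 3 is the maximum.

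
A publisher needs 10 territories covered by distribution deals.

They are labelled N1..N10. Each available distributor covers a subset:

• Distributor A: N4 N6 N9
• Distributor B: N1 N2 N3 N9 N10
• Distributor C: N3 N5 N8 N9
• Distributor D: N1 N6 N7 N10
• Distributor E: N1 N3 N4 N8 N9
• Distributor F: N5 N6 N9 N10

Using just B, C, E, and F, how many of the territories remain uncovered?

1

Union of B, C, E, F = {N1, N2, N3, N4, N5, N6, N8, N9, N10}.
Not covered: N7 — 1 territory.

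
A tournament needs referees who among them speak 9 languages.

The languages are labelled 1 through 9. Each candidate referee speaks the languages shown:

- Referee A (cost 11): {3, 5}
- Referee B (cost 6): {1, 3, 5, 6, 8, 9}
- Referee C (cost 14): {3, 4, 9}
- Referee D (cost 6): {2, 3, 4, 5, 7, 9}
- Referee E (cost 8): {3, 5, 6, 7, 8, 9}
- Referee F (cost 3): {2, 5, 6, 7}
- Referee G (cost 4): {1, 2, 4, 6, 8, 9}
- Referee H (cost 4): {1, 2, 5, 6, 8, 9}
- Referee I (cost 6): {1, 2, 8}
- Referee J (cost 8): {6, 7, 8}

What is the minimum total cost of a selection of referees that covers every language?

D, G together cover every language (D ∪ G = {1, 2, 3, 4, 5, 6, 7, 8, 9}); total cost 6 + 4 = 10.
The greedy pick G, F, B costs 13; no covering selection beats 10.

10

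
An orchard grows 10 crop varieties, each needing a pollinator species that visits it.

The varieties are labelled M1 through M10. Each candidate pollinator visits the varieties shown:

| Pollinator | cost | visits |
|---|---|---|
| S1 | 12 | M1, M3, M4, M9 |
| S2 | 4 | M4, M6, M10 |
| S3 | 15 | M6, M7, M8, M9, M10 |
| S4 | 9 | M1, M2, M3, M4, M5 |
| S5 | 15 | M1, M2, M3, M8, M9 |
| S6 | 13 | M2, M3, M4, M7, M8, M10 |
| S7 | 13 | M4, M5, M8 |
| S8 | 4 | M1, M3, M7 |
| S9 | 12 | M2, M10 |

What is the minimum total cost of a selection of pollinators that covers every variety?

S3, S4 together cover every variety (S3 ∪ S4 = {M1, M2, M3, M4, M5, M6, M7, M8, M9, M10}); total cost 15 + 9 = 24.
The greedy pick S2, S8, S4, S3 costs 32; no covering selection beats 24.

24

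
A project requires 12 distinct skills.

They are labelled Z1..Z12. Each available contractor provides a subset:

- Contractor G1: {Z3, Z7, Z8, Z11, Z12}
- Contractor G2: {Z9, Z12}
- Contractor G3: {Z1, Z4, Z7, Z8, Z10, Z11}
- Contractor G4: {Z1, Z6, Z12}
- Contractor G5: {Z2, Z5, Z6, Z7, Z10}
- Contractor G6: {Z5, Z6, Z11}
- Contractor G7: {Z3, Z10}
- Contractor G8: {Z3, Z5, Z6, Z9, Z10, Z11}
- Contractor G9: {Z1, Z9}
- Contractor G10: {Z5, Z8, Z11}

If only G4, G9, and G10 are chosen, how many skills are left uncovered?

5

Union of G4, G9, G10 = {Z1, Z5, Z6, Z8, Z9, Z11, Z12}.
Not covered: Z2, Z3, Z4, Z7, Z10 — 5 skills.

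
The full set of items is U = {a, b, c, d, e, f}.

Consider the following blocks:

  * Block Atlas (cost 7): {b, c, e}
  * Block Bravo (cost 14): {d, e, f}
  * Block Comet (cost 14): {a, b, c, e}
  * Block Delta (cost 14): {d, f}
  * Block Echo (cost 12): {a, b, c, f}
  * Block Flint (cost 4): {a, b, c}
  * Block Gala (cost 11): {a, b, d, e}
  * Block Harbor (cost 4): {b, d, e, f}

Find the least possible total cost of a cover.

Flint, Harbor together cover every item (Flint ∪ Harbor = {a, b, c, d, e, f}); total cost 4 + 4 = 8.
No covering selection has total cost below 8.

8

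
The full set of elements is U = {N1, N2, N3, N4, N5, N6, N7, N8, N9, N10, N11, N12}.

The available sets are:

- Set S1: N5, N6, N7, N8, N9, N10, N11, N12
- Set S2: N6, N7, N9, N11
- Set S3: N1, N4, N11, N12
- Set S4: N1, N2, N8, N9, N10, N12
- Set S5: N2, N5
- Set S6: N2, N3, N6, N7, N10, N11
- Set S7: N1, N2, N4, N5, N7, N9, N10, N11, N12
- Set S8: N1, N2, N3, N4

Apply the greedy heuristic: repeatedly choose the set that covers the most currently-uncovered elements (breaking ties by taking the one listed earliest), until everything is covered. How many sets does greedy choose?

3

Greedy: pick S7 (covers 9 new) → pick S1 (covers 2 new) → pick S6 (covers 1 new). Total picks: 3.
(The true minimum cover uses only 2 sets, so greedy is not optimal here.)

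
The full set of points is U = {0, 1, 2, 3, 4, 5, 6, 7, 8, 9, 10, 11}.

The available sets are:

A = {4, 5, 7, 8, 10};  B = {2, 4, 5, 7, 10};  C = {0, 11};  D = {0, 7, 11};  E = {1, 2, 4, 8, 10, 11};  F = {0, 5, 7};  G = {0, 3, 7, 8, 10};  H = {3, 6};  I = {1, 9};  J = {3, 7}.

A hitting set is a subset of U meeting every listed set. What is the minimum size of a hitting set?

4

The 4 points {1, 6, 7, 11} hit every set.
The sets B, C, H, I are pairwise disjoint, so any hitting set needs a separate point for each — at least 4. Hence 4 is optimal.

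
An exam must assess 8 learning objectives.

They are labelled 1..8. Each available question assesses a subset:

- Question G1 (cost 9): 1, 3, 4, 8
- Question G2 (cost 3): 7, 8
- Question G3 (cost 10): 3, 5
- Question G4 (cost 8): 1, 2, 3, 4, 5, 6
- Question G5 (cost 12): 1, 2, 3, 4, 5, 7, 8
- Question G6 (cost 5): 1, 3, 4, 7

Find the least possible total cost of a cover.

G2, G4 together cover every objective (G2 ∪ G4 = {1, 2, 3, 4, 5, 6, 7, 8}); total cost 3 + 8 = 11.
The greedy pick G6, G4, G2 costs 16; no covering selection beats 11.

11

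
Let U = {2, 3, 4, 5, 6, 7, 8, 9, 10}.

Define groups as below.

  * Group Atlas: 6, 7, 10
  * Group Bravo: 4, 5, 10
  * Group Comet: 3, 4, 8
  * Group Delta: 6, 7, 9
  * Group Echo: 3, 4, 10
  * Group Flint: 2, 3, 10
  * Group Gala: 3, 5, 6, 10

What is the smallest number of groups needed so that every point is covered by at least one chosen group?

4

Bravo, Comet, Delta, and Flint cover everything between them: the union {2, 3, 4, 5, 6, 7, 8, 9, 10} is all of U.
No 3 of the 7 groups cover everything (all 35 combinations miss at least one point), so 4 is optimal.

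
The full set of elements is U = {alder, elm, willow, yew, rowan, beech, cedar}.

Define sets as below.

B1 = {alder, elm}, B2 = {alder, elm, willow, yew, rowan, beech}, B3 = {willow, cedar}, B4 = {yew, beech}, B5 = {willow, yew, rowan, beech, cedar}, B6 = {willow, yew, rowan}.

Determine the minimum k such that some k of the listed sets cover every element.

Take {B2, B3}. Their union is {alder, elm, willow, yew, rowan, beech, cedar}, which is all 7 elements.
No single set has all 7 elements (the largest, B2, has 6), so 2 is optimal.

2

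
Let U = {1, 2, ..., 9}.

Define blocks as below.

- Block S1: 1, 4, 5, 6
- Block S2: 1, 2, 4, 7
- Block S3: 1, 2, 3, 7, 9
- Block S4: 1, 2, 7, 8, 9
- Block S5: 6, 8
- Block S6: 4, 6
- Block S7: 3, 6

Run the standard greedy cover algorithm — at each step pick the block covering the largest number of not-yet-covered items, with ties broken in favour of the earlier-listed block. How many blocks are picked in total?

Greedy: pick S3 (covers 5 new) → pick S1 (covers 3 new) → pick S4 (covers 1 new). Total picks: 3.

3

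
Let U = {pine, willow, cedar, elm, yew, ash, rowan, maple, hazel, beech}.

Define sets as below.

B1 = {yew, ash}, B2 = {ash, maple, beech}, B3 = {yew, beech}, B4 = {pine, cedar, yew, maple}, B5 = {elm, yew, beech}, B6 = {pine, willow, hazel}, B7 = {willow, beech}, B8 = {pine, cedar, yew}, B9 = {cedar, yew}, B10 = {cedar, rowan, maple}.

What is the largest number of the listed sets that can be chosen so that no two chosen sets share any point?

3

B1, B7, B10 are pairwise disjoint (B1={yew,ash}; B7={willow,beech}; B10={cedar,rowan,maple}).
Every remaining set overlaps one of these, and no 4 of the listed sets are pairwise disjoint, so 3 is the maximum.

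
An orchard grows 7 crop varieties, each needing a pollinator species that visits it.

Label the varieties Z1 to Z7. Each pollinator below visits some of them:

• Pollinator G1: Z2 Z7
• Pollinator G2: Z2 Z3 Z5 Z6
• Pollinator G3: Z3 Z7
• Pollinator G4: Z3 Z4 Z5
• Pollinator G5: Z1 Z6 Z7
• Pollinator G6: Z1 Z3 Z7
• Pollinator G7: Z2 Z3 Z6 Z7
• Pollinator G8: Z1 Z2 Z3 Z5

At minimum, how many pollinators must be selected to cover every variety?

3

Take {G4, G5, G8}. Their union is {Z1, Z2, Z3, Z4, Z5, Z6, Z7}, which is all 7 varieties.
Only G4 contains Z4, so G4 is forced; the remaining 4 varieties need at least 2 more pollinators (each remaining pollinator adds at most 3) — so at least 3 pollinators are needed, and 3 is optimal.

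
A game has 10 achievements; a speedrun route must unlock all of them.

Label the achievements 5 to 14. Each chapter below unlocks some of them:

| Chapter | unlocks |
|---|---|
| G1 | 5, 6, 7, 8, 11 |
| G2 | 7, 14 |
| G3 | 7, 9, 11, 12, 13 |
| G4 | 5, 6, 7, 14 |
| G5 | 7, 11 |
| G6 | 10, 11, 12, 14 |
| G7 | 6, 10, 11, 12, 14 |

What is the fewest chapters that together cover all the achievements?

Take {G1, G3, G6}. Their union is {5, 6, 7, 8, 9, 10, 11, 12, 13, 14}, which is all 10 achievements.
Only G1 contains 8, so G1 is forced; the remaining 5 achievements need at least 2 more chapters (each remaining chapter adds at most 3) — so at least 3 chapters are needed, and 3 is optimal.

3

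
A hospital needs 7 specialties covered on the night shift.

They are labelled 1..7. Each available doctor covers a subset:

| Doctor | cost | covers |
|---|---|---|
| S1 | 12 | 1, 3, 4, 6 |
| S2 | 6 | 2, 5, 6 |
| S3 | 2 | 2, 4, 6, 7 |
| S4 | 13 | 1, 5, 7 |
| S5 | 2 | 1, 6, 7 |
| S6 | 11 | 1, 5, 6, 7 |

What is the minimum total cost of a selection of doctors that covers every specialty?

20

S1, S2, S3 together cover every specialty (S1 ∪ S2 ∪ S3 = {1, 2, 3, 4, 5, 6, 7}); total cost 12 + 6 + 2 = 20.
The greedy pick S3, S5, S2, S1 costs 22; no covering selection beats 20.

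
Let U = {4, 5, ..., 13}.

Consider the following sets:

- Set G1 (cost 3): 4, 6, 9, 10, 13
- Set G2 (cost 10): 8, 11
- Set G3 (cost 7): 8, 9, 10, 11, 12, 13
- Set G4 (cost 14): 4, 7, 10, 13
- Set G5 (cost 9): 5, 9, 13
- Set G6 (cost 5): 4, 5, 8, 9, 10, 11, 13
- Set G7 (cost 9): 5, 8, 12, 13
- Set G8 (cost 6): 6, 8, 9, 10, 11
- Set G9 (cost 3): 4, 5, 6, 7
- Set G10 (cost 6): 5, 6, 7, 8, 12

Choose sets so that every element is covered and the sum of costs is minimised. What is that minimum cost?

10

G3, G9 together cover every element (G3 ∪ G9 = {4, 5, 6, 7, 8, 9, 10, 11, 12, 13}); total cost 7 + 3 = 10.
The greedy pick G1, G9, G3 costs 13; no covering selection beats 10.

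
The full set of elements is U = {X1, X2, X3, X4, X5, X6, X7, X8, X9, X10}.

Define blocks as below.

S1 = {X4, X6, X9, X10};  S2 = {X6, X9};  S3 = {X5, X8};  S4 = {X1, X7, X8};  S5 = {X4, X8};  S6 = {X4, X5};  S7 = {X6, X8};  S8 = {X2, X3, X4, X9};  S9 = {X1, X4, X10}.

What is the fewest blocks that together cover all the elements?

S1, S3, S4, and S8 cover everything between them: the union {X1, X2, X3, X4, X5, X6, X7, X8, X9, X10} is all of U.
No 3 of the 9 blocks cover everything (all 84 combinations miss at least one element), so 4 is optimal.

4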